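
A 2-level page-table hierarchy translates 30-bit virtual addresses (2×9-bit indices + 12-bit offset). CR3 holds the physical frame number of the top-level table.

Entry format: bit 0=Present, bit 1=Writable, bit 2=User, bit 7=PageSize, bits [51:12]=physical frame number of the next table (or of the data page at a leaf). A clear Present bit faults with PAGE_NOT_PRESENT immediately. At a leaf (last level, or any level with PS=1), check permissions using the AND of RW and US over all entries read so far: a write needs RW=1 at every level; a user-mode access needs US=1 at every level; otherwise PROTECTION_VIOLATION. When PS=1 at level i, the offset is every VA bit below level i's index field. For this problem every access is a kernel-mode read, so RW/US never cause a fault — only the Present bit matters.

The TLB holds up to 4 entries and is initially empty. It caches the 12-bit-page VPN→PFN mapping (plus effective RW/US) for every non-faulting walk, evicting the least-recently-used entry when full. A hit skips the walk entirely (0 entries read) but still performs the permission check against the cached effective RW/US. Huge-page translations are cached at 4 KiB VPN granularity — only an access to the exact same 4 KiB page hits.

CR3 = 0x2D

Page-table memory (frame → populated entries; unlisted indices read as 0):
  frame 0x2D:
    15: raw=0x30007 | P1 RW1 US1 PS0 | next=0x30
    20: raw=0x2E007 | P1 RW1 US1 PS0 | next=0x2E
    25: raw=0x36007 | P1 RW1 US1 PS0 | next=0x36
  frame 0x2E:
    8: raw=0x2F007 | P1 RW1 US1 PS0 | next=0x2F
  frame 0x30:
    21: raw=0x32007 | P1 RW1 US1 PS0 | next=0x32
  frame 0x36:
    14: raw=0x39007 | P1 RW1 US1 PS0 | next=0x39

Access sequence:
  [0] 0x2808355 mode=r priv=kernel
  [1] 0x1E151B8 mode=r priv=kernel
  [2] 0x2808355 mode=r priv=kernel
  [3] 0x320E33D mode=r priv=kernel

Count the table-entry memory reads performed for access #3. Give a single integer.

Trace:
#0 VA=0x2808355 (r,kernel):
  lvl0: tbl 0x2D, slot 20 ⇒ 0x2E007 (P1/RW1/US1/PS0)
  lvl1: tbl 0x2E, slot 8 ⇒ 0x2F007 (P1/RW1/US1/PS0)
  ⇒ phys 0x2F355  [2 reads]
#1 VA=0x1E151B8 (r,kernel):
  lvl0: tbl 0x2D, slot 15 ⇒ 0x30007 (P1/RW1/US1/PS0)
  lvl1: tbl 0x30, slot 21 ⇒ 0x32007 (P1/RW1/US1/PS0)
  ⇒ phys 0x321B8  [2 reads]
#2 VA=0x2808355 (r,kernel):
  TLB hit vpn=0x2808 → PA=0x2F355
#3 VA=0x320E33D (r,kernel):
  lvl0: tbl 0x2D, slot 25 ⇒ 0x36007 (P1/RW1/US1/PS0)
  lvl1: tbl 0x36, slot 14 ⇒ 0x39007 (P1/RW1/US1/PS0)
  ⇒ phys 0x3933D  [2 reads]

Entries read for #3: 2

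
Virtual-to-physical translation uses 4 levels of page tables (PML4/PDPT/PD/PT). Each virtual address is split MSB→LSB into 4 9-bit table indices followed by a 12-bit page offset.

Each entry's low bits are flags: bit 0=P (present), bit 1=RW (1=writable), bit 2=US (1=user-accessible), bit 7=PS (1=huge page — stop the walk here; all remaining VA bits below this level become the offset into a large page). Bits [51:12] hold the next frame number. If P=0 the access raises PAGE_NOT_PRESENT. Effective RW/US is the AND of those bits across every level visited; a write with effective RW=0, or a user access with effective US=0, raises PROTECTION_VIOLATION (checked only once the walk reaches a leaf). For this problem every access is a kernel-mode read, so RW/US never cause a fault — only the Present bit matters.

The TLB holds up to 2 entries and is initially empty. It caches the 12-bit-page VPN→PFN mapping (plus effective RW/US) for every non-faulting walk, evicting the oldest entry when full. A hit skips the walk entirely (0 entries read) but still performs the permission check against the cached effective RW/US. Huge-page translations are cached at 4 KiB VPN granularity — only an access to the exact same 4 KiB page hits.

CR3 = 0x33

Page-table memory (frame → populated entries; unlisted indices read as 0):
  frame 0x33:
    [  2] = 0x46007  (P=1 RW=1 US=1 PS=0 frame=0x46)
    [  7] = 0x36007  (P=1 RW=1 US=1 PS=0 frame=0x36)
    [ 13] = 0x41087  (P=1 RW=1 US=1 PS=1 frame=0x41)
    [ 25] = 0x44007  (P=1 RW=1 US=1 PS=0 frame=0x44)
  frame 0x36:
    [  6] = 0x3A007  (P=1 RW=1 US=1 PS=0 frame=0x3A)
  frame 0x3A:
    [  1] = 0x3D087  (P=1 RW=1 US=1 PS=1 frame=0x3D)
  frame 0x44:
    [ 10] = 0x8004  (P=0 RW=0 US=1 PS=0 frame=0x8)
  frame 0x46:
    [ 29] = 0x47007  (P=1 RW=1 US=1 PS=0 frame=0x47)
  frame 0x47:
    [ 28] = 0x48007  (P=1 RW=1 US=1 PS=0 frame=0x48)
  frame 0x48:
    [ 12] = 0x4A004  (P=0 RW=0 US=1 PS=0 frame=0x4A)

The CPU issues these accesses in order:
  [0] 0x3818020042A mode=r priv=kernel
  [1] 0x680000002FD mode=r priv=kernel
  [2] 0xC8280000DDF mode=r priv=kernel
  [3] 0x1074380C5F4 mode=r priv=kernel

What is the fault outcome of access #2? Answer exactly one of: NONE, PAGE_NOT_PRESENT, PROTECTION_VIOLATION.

Trace:
#0 VA=0x3818020042A (r,kernel):
  L0 @0x33[7] → 0x36007  P=1,RW=1,US=1,PS=0
  L1 @0x36[6] → 0x3A007  P=1,RW=1,US=1,PS=0
  L2 @0x3A[1] → 0x3D087  P=1,RW=1,US=1,PS=1
  → PA=0x3D42A (huge @L2)  (3 entries read)
#1 VA=0x680000002FD (r,kernel):
  L0 @0x33[13] → 0x41087  P=1,RW=1,US=1,PS=1
  → PA=0x412FD (huge @L0)  (1 entries read)
#2 VA=0xC8280000DDF (r,kernel):
  L0 @0x33[25] → 0x44007  P=1,RW=1,US=1,PS=0
  L1 @0x44[10] → 0x8004  P=0,RW=0,US=1,PS=0
  ✗ PAGE_NOT_PRESENT  [2 reads]
#3 VA=0x1074380C5F4 (r,kernel):
  L0 @0x33[2] → 0x46007  P=1,RW=1,US=1,PS=0
  L1 @0x46[29] → 0x47007  P=1,RW=1,US=1,PS=0
  L2 @0x47[28] → 0x48007  P=1,RW=1,US=1,PS=0
  L3 @0x48[12] → 0x4A004  P=0,RW=0,US=1,PS=0
  ✗ PAGE_NOT_PRESENT  [4 reads]

Access #2 fault: PAGE_NOT_PRESENT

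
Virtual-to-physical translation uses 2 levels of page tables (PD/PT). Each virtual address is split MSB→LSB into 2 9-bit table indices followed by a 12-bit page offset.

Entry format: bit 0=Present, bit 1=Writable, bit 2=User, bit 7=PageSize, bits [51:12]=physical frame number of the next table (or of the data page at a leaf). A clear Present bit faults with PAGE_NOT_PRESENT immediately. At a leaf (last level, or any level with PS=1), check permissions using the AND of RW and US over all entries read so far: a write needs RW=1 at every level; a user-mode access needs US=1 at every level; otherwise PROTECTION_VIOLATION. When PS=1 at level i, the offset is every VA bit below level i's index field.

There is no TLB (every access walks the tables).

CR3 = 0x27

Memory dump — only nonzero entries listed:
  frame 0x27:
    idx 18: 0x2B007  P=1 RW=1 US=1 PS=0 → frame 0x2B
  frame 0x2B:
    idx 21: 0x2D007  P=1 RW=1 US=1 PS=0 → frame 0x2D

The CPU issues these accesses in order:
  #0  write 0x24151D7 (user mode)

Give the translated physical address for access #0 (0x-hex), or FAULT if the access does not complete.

Trace:
#0 VA=0x24151D7 (w,user):
  L0 @0x27[18] → 0x2B007  P=1,RW=1,US=1,PS=0
  L1 @0x2B[21] → 0x2D007  P=1,RW=1,US=1,PS=0
  ⇒ phys 0x2D1D7  [2 reads]

Access #0 PA: 0x2D1D7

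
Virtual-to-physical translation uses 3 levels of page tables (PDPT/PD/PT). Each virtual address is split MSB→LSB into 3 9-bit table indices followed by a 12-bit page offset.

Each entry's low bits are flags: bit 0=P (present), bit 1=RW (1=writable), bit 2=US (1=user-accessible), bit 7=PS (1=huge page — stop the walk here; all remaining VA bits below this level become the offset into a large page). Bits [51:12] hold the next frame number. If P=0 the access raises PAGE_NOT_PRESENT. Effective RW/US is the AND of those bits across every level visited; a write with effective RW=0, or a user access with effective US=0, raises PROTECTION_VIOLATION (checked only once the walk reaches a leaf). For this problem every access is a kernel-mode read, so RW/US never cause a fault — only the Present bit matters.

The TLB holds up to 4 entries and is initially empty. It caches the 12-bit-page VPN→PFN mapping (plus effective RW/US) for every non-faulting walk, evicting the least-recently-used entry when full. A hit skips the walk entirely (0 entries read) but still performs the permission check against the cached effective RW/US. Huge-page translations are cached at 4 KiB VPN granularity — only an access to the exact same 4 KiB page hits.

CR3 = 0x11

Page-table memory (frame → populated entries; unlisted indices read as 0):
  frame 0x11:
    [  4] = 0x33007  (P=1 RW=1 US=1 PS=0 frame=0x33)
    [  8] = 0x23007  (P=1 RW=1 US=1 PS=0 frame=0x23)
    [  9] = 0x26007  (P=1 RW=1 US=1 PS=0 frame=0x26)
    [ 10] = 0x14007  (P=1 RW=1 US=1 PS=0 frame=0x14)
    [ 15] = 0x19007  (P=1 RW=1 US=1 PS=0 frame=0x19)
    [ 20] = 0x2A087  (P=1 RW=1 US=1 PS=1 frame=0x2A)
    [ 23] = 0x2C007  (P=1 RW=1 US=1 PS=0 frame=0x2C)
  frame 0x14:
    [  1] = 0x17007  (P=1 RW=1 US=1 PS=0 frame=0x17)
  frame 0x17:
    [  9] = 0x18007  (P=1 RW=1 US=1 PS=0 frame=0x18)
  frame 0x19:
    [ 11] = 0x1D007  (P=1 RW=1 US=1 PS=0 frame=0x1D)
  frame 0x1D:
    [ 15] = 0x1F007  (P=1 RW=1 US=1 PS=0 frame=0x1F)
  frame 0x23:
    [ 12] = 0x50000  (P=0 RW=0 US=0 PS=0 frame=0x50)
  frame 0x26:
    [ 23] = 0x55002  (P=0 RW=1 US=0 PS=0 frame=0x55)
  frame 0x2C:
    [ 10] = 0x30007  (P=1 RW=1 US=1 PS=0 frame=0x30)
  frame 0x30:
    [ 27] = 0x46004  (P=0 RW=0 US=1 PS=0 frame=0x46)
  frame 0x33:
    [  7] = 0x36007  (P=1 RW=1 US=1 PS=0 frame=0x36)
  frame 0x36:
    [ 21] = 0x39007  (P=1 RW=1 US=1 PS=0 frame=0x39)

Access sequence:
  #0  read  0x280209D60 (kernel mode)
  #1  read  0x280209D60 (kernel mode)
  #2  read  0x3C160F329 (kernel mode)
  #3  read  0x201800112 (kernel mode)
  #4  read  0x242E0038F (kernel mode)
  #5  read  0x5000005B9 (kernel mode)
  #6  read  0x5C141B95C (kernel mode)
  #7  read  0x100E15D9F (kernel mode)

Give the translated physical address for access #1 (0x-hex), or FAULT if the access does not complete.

Trace:
#0 VA=0x280209D60 (r,kernel):
  lvl0: tbl 0x11, slot 10 ⇒ 0x14007 (P1/RW1/US1/PS0)
  lvl1: tbl 0x14, slot 1 ⇒ 0x17007 (P1/RW1/US1/PS0)
  lvl2: tbl 0x17, slot 9 ⇒ 0x18007 (P1/RW1/US1/PS0)
  ✓ 0x18D60  — 3 lookups
#1 VA=0x280209D60 (r,kernel):
  TLB hit vpn=0x280209 → PA=0x18D60
#2 VA=0x3C160F329 (r,kernel):
  lvl0: tbl 0x11, slot 15 ⇒ 0x19007 (P1/RW1/US1/PS0)
  lvl1: tbl 0x19, slot 11 ⇒ 0x1D007 (P1/RW1/US1/PS0)
  lvl2: tbl 0x1D, slot 15 ⇒ 0x1F007 (P1/RW1/US1/PS0)
  ✓ 0x1F329  — 3 lookups
#3 VA=0x201800112 (r,kernel):
  lvl0: tbl 0x11, slot 8 ⇒ 0x23007 (P1/RW1/US1/PS0)
  lvl1: tbl 0x23, slot 12 ⇒ 0x50000 (P0/RW0/US0/PS0)
  → PAGE_NOT_PRESENT  (2 entries read)
#4 VA=0x242E0038F (r,kernel):
  lvl0: tbl 0x11, slot 9 ⇒ 0x26007 (P1/RW1/US1/PS0)
  lvl1: tbl 0x26, slot 23 ⇒ 0x55002 (P0/RW1/US0/PS0)
  → PAGE_NOT_PRESENT  (2 entries read)
#5 VA=0x5000005B9 (r,kernel):
  lvl0: tbl 0x11, slot 20 ⇒ 0x2A087 (P1/RW1/US1/PS1)
  ✓ 0x2A5B9 (huge @L0)  — 1 lookups
#6 VA=0x5C141B95C (r,kernel):
  lvl0: tbl 0x11, slot 23 ⇒ 0x2C007 (P1/RW1/US1/PS0)
  lvl1: tbl 0x2C, slot 10 ⇒ 0x30007 (P1/RW1/US1/PS0)
  lvl2: tbl 0x30, slot 27 ⇒ 0x46004 (P0/RW0/US1/PS0)
  → PAGE_NOT_PRESENT  (3 entries read)
#7 VA=0x100E15D9F (r,kernel):
  lvl0: tbl 0x11, slot 4 ⇒ 0x33007 (P1/RW1/US1/PS0)
  lvl1: tbl 0x33, slot 7 ⇒ 0x36007 (P1/RW1/US1/PS0)
  lvl2: tbl 0x36, slot 21 ⇒ 0x39007 (P1/RW1/US1/PS0)
  ✓ 0x39D9F  — 3 lookups

Access #1 PA: 0x18D60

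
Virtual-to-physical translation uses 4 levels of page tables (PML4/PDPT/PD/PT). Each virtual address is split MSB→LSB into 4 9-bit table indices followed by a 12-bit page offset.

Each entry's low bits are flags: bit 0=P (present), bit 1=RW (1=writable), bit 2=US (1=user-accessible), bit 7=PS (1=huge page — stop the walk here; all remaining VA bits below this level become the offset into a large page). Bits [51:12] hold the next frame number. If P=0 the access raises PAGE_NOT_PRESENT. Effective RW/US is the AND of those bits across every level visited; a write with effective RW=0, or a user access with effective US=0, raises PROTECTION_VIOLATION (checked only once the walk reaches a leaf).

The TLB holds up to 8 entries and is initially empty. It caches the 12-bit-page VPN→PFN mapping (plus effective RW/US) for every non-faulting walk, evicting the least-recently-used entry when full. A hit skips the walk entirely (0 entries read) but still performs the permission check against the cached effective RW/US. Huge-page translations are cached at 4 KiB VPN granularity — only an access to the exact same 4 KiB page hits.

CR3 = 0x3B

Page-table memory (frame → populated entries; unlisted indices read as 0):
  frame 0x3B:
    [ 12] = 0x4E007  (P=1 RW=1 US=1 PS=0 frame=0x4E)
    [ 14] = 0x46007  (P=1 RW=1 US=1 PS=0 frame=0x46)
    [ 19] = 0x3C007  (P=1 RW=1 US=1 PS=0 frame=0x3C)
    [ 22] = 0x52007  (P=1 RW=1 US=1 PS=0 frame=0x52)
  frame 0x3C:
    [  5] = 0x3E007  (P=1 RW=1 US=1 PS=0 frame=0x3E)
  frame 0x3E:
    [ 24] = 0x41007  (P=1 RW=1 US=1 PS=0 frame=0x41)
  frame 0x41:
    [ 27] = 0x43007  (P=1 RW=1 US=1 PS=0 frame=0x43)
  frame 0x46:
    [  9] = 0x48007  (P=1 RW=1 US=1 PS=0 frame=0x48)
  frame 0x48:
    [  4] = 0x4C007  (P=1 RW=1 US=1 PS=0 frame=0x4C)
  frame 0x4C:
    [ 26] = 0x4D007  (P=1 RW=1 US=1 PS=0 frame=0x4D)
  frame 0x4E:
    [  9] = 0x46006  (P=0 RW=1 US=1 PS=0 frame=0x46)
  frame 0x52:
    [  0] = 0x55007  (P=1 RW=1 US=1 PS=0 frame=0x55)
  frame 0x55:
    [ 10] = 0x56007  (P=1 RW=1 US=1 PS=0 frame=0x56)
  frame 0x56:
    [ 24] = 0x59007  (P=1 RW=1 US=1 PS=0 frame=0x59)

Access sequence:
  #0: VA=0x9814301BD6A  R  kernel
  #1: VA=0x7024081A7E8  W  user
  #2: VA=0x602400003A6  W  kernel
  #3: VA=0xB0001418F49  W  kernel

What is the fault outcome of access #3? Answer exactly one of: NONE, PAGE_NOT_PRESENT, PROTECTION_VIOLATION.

Trace:
#0 VA=0x9814301BD6A (r,kernel):
  L0: frame=0x3B idx=19 entry=0x3C007 [P=1 RW=1 US=1 PS=0]
  L1: frame=0x3C idx=5 entry=0x3E007 [P=1 RW=1 US=1 PS=0]
  L2: frame=0x3E idx=24 entry=0x41007 [P=1 RW=1 US=1 PS=0]
  L3: frame=0x41 idx=27 entry=0x43007 [P=1 RW=1 US=1 PS=0]
  ✓ 0x43D6A  — 4 lookups
#1 VA=0x7024081A7E8 (w,user):
  L0: frame=0x3B idx=14 entry=0x46007 [P=1 RW=1 US=1 PS=0]
  L1: frame=0x46 idx=9 entry=0x48007 [P=1 RW=1 US=1 PS=0]
  L2: frame=0x48 idx=4 entry=0x4C007 [P=1 RW=1 US=1 PS=0]
  L3: frame=0x4C idx=26 entry=0x4D007 [P=1 RW=1 US=1 PS=0]
  ✓ 0x4D7E8  — 4 lookups
#2 VA=0x602400003A6 (w,kernel):
  L0: frame=0x3B idx=12 entry=0x4E007 [P=1 RW=1 US=1 PS=0]
  L1: frame=0x4E idx=9 entry=0x46006 [P=0 RW=1 US=1 PS=0]
  → PAGE_NOT_PRESENT  (2 entries read)
#3 VA=0xB0001418F49 (w,kernel):
  L0: frame=0x3B idx=22 entry=0x52007 [P=1 RW=1 US=1 PS=0]
  L1: frame=0x52 idx=0 entry=0x55007 [P=1 RW=1 US=1 PS=0]
  L2: frame=0x55 idx=10 entry=0x56007 [P=1 RW=1 US=1 PS=0]
  L3: frame=0x56 idx=24 entry=0x59007 [P=1 RW=1 US=1 PS=0]
  ✓ 0x59F49  — 4 lookups

Access #3 fault: NONE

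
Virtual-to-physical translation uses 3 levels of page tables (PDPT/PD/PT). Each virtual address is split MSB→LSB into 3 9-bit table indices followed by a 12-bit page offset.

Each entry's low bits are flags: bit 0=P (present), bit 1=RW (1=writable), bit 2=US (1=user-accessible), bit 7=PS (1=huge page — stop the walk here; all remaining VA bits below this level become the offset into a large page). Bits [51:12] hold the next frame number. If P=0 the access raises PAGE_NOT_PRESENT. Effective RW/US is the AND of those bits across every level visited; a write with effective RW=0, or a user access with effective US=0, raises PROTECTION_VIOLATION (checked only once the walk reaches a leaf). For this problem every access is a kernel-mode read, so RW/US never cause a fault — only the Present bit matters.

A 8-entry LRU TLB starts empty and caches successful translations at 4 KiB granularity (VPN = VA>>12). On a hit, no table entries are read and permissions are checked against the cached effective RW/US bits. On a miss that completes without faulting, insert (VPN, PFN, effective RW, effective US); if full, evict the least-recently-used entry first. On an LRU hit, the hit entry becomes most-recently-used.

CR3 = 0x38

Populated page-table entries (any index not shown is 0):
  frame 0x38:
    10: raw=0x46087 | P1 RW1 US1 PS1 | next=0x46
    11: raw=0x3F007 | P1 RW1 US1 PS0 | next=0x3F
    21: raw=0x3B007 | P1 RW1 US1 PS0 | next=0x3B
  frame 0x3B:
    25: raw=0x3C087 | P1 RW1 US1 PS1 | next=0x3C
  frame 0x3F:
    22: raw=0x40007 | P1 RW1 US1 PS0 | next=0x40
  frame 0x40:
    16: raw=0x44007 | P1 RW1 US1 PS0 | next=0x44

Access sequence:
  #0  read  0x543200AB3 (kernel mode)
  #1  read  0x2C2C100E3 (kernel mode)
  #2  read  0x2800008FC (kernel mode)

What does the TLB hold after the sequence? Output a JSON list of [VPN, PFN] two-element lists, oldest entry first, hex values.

Per-access translation:
#0 VA=0x543200AB3 (r,kernel):
  [0] read 0x38 idx=21: raw=0x3B007 flags P=1 W=1 U=1 S=0
  [1] read 0x3B idx=25: raw=0x3C087 flags P=1 W=1 U=1 S=1
  ✓ 0x3CAB3 (huge @L1)  — 2 lookups
#1 VA=0x2C2C100E3 (r,kernel):
  [0] read 0x38 idx=11: raw=0x3F007 flags P=1 W=1 U=1 S=0
  [1] read 0x3F idx=22: raw=0x40007 flags P=1 W=1 U=1 S=0
  [2] read 0x40 idx=16: raw=0x44007 flags P=1 W=1 U=1 S=0
  ✓ 0x440E3  — 3 lookups
#2 VA=0x2800008FC (r,kernel):
  [0] read 0x38 idx=10: raw=0x46087 flags P=1 W=1 U=1 S=1
  ✓ 0x468FC (huge @L0)  — 1 lookups

TLB: [["0x543200", "0x3C"], ["0x2C2C10", "0x44"], ["0x280000", "0x46"]]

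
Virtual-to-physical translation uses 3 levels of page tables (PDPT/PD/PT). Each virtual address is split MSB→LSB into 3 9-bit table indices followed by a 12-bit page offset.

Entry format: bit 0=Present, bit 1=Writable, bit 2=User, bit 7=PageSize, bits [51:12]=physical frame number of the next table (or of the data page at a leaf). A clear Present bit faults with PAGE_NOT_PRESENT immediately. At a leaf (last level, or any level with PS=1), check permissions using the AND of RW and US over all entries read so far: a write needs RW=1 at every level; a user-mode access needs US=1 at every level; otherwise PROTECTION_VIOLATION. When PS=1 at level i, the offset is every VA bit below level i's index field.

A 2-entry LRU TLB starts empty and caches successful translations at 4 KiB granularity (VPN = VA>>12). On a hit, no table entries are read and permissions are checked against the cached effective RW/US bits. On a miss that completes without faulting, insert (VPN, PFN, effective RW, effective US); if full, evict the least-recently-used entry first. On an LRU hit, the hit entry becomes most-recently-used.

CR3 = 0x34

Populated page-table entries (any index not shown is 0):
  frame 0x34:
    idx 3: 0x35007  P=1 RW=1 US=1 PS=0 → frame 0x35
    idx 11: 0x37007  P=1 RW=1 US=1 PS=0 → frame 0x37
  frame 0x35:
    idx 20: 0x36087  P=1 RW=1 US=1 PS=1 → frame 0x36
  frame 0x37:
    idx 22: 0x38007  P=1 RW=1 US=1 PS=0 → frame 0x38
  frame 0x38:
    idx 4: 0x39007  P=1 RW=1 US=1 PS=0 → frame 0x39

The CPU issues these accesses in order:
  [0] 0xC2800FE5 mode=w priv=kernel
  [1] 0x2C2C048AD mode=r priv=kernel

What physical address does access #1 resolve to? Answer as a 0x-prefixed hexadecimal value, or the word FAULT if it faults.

Per-access translation:
#0 VA=0xC2800FE5 (w,kernel):
  lvl0: tbl 0x34, slot 3 ⇒ 0x35007 (P1/RW1/US1/PS0)
  lvl1: tbl 0x35, slot 20 ⇒ 0x36087 (P1/RW1/US1/PS1)
  ⇒ phys 0x36FE5 (huge @L1)  [2 reads]
#1 VA=0x2C2C048AD (r,kernel):
  lvl0: tbl 0x34, slot 11 ⇒ 0x37007 (P1/RW1/US1/PS0)
  lvl1: tbl 0x37, slot 22 ⇒ 0x38007 (P1/RW1/US1/PS0)
  lvl2: tbl 0x38, slot 4 ⇒ 0x39007 (P1/RW1/US1/PS0)
  ⇒ phys 0x398AD  [3 reads]

Access #1 PA: 0x398AD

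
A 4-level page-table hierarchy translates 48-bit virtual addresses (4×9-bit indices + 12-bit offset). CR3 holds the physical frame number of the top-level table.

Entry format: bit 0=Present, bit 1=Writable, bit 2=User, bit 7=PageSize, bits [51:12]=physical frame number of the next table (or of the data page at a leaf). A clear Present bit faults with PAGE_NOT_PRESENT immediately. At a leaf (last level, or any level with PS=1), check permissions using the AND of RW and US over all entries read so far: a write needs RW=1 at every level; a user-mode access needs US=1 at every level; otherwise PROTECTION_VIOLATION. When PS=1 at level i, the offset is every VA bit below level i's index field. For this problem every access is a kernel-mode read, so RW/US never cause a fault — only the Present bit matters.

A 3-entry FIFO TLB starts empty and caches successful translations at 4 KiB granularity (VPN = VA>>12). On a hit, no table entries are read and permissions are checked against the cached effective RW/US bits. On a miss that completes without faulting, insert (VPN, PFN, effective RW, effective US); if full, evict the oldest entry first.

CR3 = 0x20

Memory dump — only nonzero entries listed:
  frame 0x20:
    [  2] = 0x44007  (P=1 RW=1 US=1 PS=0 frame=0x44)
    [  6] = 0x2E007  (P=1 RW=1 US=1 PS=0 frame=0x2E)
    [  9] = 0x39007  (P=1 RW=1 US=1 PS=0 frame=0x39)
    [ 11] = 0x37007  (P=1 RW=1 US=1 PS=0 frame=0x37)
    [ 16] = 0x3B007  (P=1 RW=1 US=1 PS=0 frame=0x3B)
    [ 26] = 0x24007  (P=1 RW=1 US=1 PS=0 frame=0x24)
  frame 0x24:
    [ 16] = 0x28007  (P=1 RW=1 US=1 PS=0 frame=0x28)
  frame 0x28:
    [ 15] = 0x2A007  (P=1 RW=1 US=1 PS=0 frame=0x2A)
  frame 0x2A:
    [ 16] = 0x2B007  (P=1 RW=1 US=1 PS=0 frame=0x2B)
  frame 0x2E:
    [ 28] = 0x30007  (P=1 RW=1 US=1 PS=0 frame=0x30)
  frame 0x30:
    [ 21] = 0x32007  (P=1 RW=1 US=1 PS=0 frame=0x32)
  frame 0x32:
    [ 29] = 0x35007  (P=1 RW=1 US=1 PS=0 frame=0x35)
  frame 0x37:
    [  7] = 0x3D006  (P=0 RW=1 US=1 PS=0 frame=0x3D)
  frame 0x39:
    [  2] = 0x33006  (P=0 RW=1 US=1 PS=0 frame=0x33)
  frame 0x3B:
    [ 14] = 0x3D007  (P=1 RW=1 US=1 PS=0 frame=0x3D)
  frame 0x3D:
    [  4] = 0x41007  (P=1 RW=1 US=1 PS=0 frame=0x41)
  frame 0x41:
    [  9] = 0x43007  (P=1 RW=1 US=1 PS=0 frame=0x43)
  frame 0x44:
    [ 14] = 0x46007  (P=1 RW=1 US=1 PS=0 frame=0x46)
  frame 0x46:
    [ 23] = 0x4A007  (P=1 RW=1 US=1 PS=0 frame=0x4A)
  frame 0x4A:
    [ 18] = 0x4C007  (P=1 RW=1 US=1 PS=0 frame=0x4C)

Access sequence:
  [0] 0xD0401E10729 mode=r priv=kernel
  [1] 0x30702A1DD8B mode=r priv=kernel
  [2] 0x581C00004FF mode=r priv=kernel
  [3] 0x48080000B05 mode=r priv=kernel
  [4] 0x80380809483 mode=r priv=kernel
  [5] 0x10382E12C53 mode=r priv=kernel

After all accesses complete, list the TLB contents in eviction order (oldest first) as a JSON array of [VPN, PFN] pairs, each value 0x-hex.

Trace:
#0 VA=0xD0401E10729 (r,kernel):
  lvl0: tbl 0x20, slot 26 ⇒ 0x24007 (P1/RW1/US1/PS0)
  lvl1: tbl 0x24, slot 16 ⇒ 0x28007 (P1/RW1/US1/PS0)
  lvl2: tbl 0x28, slot 15 ⇒ 0x2A007 (P1/RW1/US1/PS0)
  lvl3: tbl 0x2A, slot 16 ⇒ 0x2B007 (P1/RW1/US1/PS0)
  → PA=0x2B729  (4 entries read)
#1 VA=0x30702A1DD8B (r,kernel):
  lvl0: tbl 0x20, slot 6 ⇒ 0x2E007 (P1/RW1/US1/PS0)
  lvl1: tbl 0x2E, slot 28 ⇒ 0x30007 (P1/RW1/US1/PS0)
  lvl2: tbl 0x30, slot 21 ⇒ 0x32007 (P1/RW1/US1/PS0)
  lvl3: tbl 0x32, slot 29 ⇒ 0x35007 (P1/RW1/US1/PS0)
  → PA=0x35D8B  (4 entries read)
#2 VA=0x581C00004FF (r,kernel):
  lvl0: tbl 0x20, slot 11 ⇒ 0x37007 (P1/RW1/US1/PS0)
  lvl1: tbl 0x37, slot 7 ⇒ 0x3D006 (P0/RW1/US1/PS0)
  ✗ PAGE_NOT_PRESENT  [2 reads]
#3 VA=0x48080000B05 (r,kernel):
  lvl0: tbl 0x20, slot 9 ⇒ 0x39007 (P1/RW1/US1/PS0)
  lvl1: tbl 0x39, slot 2 ⇒ 0x33006 (P0/RW1/US1/PS0)
  ✗ PAGE_NOT_PRESENT  [2 reads]
#4 VA=0x80380809483 (r,kernel):
  lvl0: tbl 0x20, slot 16 ⇒ 0x3B007 (P1/RW1/US1/PS0)
  lvl1: tbl 0x3B, slot 14 ⇒ 0x3D007 (P1/RW1/US1/PS0)
  lvl2: tbl 0x3D, slot 4 ⇒ 0x41007 (P1/RW1/US1/PS0)
  lvl3: tbl 0x41, slot 9 ⇒ 0x43007 (P1/RW1/US1/PS0)
  → PA=0x43483  (4 entries read)
#5 VA=0x10382E12C53 (r,kernel):
  lvl0: tbl 0x20, slot 2 ⇒ 0x44007 (P1/RW1/US1/PS0)
  lvl1: tbl 0x44, slot 14 ⇒ 0x46007 (P1/RW1/US1/PS0)
  lvl2: tbl 0x46, slot 23 ⇒ 0x4A007 (P1/RW1/US1/PS0)
  lvl3: tbl 0x4A, slot 18 ⇒ 0x4C007 (P1/RW1/US1/PS0)
  → PA=0x4CC53  (4 entries read)

TLB: [["0x30702A1D", "0x35"], ["0x80380809", "0x43"], ["0x10382E12", "0x4C"]]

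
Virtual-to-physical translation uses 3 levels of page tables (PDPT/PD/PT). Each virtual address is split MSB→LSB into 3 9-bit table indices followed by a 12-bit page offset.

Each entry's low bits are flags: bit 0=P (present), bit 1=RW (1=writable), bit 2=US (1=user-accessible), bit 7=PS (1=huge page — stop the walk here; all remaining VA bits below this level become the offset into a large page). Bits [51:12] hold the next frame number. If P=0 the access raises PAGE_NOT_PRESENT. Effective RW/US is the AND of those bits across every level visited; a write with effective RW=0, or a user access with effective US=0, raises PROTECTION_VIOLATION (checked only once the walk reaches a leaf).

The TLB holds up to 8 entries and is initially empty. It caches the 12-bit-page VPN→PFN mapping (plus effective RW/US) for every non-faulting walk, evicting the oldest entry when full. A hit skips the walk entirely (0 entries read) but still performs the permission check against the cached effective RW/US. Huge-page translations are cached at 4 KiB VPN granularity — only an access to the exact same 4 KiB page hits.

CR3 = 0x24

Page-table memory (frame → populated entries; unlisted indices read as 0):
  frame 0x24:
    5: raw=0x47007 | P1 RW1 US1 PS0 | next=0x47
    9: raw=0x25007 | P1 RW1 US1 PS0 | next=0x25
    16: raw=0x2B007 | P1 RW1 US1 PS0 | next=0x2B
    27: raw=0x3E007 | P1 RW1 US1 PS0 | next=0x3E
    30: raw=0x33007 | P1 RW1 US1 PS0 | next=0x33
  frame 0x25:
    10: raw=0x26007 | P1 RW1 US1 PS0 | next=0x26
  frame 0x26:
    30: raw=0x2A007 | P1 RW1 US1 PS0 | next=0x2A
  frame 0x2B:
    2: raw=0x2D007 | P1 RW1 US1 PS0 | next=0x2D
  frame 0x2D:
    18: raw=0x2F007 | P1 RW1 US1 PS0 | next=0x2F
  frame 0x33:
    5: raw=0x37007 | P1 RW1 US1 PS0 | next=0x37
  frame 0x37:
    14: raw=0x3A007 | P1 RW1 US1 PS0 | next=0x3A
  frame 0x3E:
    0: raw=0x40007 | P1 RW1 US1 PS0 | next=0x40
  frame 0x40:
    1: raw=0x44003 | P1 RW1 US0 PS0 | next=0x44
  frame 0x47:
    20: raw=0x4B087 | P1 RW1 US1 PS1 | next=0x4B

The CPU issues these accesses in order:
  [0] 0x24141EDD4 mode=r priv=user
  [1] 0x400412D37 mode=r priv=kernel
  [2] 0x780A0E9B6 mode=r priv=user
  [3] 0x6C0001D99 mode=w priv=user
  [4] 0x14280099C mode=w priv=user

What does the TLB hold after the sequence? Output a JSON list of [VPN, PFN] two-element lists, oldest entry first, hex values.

Trace:
#0 VA=0x24141EDD4 (r,user):
  L0 @0x24[9] → 0x25007  P=1,RW=1,US=1,PS=0
  L1 @0x25[10] → 0x26007  P=1,RW=1,US=1,PS=0
  L2 @0x26[30] → 0x2A007  P=1,RW=1,US=1,PS=0
  ✓ 0x2ADD4  — 3 lookups
#1 VA=0x400412D37 (r,kernel):
  L0 @0x24[16] → 0x2B007  P=1,RW=1,US=1,PS=0
  L1 @0x2B[2] → 0x2D007  P=1,RW=1,US=1,PS=0
  L2 @0x2D[18] → 0x2F007  P=1,RW=1,US=1,PS=0
  ✓ 0x2FD37  — 3 lookups
#2 VA=0x780A0E9B6 (r,user):
  L0 @0x24[30] → 0x33007  P=1,RW=1,US=1,PS=0
  L1 @0x33[5] → 0x37007  P=1,RW=1,US=1,PS=0
  L2 @0x37[14] → 0x3A007  P=1,RW=1,US=1,PS=0
  ✓ 0x3A9B6  — 3 lookups
#3 VA=0x6C0001D99 (w,user):
  L0 @0x24[27] → 0x3E007  P=1,RW=1,US=1,PS=0
  L1 @0x3E[0] → 0x40007  P=1,RW=1,US=1,PS=0
  L2 @0x40[1] → 0x44003  P=1,RW=1,US=0,PS=0
  ⇒ fault: PROTECTION_VIOLATION  — 3 lookups
#4 VA=0x14280099C (w,user):
  L0 @0x24[5] → 0x47007  P=1,RW=1,US=1,PS=0
  L1 @0x47[20] → 0x4B087  P=1,RW=1,US=1,PS=1
  ✓ 0x4B99C (huge @L1)  — 2 lookups

TLB: [["0x24141E", "0x2A"], ["0x400412", "0x2F"], ["0x780A0E", "0x3A"], ["0x142800", "0x4B"]]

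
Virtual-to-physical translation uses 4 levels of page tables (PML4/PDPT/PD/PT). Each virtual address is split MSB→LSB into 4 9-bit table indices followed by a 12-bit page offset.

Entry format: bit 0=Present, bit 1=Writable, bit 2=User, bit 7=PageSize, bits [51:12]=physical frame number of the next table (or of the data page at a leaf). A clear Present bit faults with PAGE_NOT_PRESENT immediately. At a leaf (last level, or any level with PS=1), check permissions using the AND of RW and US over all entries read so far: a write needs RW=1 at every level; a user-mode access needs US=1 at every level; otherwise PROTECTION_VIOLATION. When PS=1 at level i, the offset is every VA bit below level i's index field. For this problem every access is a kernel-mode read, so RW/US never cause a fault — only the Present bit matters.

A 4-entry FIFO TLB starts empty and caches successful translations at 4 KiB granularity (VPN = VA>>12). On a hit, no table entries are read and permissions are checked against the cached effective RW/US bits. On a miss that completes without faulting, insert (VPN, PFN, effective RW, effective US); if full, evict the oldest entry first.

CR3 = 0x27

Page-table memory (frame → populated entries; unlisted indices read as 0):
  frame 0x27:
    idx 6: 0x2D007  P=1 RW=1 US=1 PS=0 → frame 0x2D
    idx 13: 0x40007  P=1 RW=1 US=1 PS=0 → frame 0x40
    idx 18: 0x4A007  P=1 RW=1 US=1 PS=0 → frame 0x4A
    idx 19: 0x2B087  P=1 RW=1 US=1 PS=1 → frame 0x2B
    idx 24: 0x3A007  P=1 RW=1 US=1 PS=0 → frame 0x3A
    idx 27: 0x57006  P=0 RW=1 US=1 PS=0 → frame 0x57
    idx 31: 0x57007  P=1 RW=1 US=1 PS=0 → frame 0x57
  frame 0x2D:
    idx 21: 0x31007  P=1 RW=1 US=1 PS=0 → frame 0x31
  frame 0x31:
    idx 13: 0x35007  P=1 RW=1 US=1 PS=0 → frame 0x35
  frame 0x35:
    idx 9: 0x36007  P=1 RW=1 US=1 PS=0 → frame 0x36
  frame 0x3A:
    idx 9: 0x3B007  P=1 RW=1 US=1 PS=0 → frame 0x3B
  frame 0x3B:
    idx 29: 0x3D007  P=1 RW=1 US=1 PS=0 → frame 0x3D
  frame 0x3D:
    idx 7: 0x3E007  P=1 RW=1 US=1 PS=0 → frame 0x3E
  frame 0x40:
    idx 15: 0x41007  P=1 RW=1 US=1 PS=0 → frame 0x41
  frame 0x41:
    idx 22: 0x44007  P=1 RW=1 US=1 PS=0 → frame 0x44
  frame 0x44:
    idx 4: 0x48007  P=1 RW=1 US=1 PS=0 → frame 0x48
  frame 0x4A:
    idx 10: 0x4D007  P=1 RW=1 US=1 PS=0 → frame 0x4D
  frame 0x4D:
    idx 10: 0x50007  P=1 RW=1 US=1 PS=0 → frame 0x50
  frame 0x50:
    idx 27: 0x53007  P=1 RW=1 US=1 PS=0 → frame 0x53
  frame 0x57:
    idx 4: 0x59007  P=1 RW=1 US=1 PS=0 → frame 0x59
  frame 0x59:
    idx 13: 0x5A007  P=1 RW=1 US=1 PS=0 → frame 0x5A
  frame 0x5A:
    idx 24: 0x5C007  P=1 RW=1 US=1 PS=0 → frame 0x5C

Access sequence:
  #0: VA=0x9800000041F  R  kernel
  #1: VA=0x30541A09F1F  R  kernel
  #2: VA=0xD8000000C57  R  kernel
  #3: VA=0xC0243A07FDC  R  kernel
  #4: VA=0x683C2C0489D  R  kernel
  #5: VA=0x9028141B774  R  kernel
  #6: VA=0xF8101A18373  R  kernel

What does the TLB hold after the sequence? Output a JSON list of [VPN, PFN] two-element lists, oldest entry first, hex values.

Trace:
#0 VA=0x9800000041F (r,kernel):
  L0: frame=0x27 idx=19 entry=0x2B087 [P=1 RW=1 US=1 PS=1]
  ✓ 0x2B41F (huge @L0)  — 1 lookups
#1 VA=0x30541A09F1F (r,kernel):
  L0: frame=0x27 idx=6 entry=0x2D007 [P=1 RW=1 US=1 PS=0]
  L1: frame=0x2D idx=21 entry=0x31007 [P=1 RW=1 US=1 PS=0]
  L2: frame=0x31 idx=13 entry=0x35007 [P=1 RW=1 US=1 PS=0]
  L3: frame=0x35 idx=9 entry=0x36007 [P=1 RW=1 US=1 PS=0]
  ✓ 0x36F1F  — 4 lookups
#2 VA=0xD8000000C57 (r,kernel):
  L0: frame=0x27 idx=27 entry=0x57006 [P=0 RW=1 US=1 PS=0]
  ⇒ fault: PAGE_NOT_PRESENT  — 1 lookups
#3 VA=0xC0243A07FDC (r,kernel):
  L0: frame=0x27 idx=24 entry=0x3A007 [P=1 RW=1 US=1 PS=0]
  L1: frame=0x3A idx=9 entry=0x3B007 [P=1 RW=1 US=1 PS=0]
  L2: frame=0x3B idx=29 entry=0x3D007 [P=1 RW=1 US=1 PS=0]
  L3: frame=0x3D idx=7 entry=0x3E007 [P=1 RW=1 US=1 PS=0]
  ✓ 0x3EFDC  — 4 lookups
#4 VA=0x683C2C0489D (r,kernel):
  L0: frame=0x27 idx=13 entry=0x40007 [P=1 RW=1 US=1 PS=0]
  L1: frame=0x40 idx=15 entry=0x41007 [P=1 RW=1 US=1 PS=0]
  L2: frame=0x41 idx=22 entry=0x44007 [P=1 RW=1 US=1 PS=0]
  L3: frame=0x44 idx=4 entry=0x48007 [P=1 RW=1 US=1 PS=0]
  ✓ 0x4889D  — 4 lookups
#5 VA=0x9028141B774 (r,kernel):
  L0: frame=0x27 idx=18 entry=0x4A007 [P=1 RW=1 US=1 PS=0]
  L1: frame=0x4A idx=10 entry=0x4D007 [P=1 RW=1 US=1 PS=0]
  L2: frame=0x4D idx=10 entry=0x50007 [P=1 RW=1 US=1 PS=0]
  L3: frame=0x50 idx=27 entry=0x53007 [P=1 RW=1 US=1 PS=0]
  ✓ 0x53774  — 4 lookups
#6 VA=0xF8101A18373 (r,kernel):
  L0: frame=0x27 idx=31 entry=0x57007 [P=1 RW=1 US=1 PS=0]
  L1: frame=0x57 idx=4 entry=0x59007 [P=1 RW=1 US=1 PS=0]
  L2: frame=0x59 idx=13 entry=0x5A007 [P=1 RW=1 US=1 PS=0]
  L3: frame=0x5A idx=24 entry=0x5C007 [P=1 RW=1 US=1 PS=0]
  ✓ 0x5C373  — 4 lookups

TLB: [["0xC0243A07", "0x3E"], ["0x683C2C04", "0x48"], ["0x9028141B", "0x53"], ["0xF8101A18", "0x5C"]]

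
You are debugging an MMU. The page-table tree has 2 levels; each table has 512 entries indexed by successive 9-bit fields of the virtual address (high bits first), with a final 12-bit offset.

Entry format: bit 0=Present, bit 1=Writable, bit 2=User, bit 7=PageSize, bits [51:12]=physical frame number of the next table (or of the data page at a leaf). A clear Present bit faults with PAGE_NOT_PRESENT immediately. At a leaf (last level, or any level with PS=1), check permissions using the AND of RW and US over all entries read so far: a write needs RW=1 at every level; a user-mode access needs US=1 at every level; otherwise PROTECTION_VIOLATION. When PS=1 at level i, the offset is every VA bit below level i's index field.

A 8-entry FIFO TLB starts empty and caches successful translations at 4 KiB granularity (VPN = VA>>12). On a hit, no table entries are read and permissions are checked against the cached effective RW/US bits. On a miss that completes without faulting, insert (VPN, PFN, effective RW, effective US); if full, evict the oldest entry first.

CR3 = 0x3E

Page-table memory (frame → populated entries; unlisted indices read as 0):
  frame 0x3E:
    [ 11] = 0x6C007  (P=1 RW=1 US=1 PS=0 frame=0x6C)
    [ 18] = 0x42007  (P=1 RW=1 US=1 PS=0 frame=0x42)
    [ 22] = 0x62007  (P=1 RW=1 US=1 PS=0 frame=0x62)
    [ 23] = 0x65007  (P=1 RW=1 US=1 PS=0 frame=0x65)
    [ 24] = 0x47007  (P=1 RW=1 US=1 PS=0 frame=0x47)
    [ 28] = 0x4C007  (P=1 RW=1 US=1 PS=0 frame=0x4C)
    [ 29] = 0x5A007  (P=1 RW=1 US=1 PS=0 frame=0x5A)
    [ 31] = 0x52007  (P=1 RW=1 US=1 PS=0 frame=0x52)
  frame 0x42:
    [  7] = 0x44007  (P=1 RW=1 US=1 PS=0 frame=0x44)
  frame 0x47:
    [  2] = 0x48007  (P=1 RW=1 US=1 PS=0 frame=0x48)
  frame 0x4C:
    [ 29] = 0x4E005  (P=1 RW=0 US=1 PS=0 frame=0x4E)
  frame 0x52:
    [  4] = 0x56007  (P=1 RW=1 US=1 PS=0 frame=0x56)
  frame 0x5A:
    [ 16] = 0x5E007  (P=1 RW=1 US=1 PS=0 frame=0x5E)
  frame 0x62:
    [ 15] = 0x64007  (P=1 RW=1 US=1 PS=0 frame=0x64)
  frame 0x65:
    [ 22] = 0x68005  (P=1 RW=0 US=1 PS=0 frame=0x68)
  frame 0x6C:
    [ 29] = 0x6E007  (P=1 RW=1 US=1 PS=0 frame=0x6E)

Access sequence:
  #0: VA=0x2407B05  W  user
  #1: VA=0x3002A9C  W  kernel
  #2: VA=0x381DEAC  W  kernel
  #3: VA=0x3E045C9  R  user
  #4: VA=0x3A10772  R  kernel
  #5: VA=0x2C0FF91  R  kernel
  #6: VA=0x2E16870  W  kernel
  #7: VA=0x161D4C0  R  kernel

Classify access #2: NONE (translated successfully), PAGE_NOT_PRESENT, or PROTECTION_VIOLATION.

Trace:
#0 VA=0x2407B05 (w,user):
  lvl0: tbl 0x3E, slot 18 ⇒ 0x42007 (P1/RW1/US1/PS0)
  lvl1: tbl 0x42, slot 7 ⇒ 0x44007 (P1/RW1/US1/PS0)
  ⇒ phys 0x44B05  [2 reads]
#1 VA=0x3002A9C (w,kernel):
  lvl0: tbl 0x3E, slot 24 ⇒ 0x47007 (P1/RW1/US1/PS0)
  lvl1: tbl 0x47, slot 2 ⇒ 0x48007 (P1/RW1/US1/PS0)
  ⇒ phys 0x48A9C  [2 reads]
#2 VA=0x381DEAC (w,kernel):
  lvl0: tbl 0x3E, slot 28 ⇒ 0x4C007 (P1/RW1/US1/PS0)
  lvl1: tbl 0x4C, slot 29 ⇒ 0x4E005 (P1/RW0/US1/PS0)
  → PROTECTION_VIOLATION  (2 entries read)
#3 VA=0x3E045C9 (r,user):
  lvl0: tbl 0x3E, slot 31 ⇒ 0x52007 (P1/RW1/US1/PS0)
  lvl1: tbl 0x52, slot 4 ⇒ 0x56007 (P1/RW1/US1/PS0)
  ⇒ phys 0x565C9  [2 reads]
#4 VA=0x3A10772 (r,kernel):
  lvl0: tbl 0x3E, slot 29 ⇒ 0x5A007 (P1/RW1/US1/PS0)
  lvl1: tbl 0x5A, slot 16 ⇒ 0x5E007 (P1/RW1/US1/PS0)
  ⇒ phys 0x5E772  [2 reads]
#5 VA=0x2C0FF91 (r,kernel):
  lvl0: tbl 0x3E, slot 22 ⇒ 0x62007 (P1/RW1/US1/PS0)
  lvl1: tbl 0x62, slot 15 ⇒ 0x64007 (P1/RW1/US1/PS0)
  ⇒ phys 0x64F91  [2 reads]
#6 VA=0x2E16870 (w,kernel):
  lvl0: tbl 0x3E, slot 23 ⇒ 0x65007 (P1/RW1/US1/PS0)
  lvl1: tbl 0x65, slot 22 ⇒ 0x68005 (P1/RW0/US1/PS0)
  → PROTECTION_VIOLATION  (2 entries read)
#7 VA=0x161D4C0 (r,kernel):
  lvl0: tbl 0x3E, slot 11 ⇒ 0x6C007 (P1/RW1/US1/PS0)
  lvl1: tbl 0x6C, slot 29 ⇒ 0x6E007 (P1/RW1/US1/PS0)
  ⇒ phys 0x6E4C0  [2 reads]

Access #2 fault: PROTECTION_VIOLATION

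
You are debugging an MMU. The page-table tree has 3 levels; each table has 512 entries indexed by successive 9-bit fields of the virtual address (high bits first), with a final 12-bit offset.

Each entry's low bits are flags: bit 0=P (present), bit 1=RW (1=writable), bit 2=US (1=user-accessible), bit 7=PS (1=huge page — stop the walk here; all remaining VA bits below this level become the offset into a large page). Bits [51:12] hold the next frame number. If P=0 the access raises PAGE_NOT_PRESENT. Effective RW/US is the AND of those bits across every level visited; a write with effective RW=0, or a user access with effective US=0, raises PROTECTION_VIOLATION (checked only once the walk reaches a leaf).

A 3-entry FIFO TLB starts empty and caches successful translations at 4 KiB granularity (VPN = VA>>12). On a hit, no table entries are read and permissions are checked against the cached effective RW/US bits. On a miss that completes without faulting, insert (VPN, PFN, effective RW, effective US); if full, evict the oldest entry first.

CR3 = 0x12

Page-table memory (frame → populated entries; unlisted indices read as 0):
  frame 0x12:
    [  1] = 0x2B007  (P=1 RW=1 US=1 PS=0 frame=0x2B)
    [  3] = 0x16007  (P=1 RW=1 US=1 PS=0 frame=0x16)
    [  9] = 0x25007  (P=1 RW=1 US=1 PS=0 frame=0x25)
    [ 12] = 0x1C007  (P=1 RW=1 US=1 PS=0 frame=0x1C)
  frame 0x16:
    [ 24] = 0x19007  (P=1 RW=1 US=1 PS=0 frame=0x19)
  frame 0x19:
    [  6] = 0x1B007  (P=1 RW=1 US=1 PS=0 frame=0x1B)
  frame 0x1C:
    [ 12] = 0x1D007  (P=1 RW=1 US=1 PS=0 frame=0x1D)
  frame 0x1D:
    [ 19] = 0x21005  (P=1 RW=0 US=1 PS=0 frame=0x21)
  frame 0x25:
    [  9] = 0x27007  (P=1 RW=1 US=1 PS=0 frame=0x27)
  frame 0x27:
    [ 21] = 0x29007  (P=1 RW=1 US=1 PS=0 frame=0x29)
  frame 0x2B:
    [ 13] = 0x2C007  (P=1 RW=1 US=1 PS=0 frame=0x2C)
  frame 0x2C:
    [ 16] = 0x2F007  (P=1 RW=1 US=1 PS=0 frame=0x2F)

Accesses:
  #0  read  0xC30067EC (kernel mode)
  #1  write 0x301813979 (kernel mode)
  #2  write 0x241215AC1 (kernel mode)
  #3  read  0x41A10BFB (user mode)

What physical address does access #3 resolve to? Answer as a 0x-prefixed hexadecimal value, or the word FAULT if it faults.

Per-access translation:
#0 VA=0xC30067EC (r,kernel):
  L0: frame=0x12 idx=3 entry=0x16007 [P=1 RW=1 US=1 PS=0]
  L1: frame=0x16 idx=24 entry=0x19007 [P=1 RW=1 US=1 PS=0]
  L2: frame=0x19 idx=6 entry=0x1B007 [P=1 RW=1 US=1 PS=0]
  ⇒ phys 0x1B7EC  [3 reads]
#1 VA=0x301813979 (w,kernel):
  L0: frame=0x12 idx=12 entry=0x1C007 [P=1 RW=1 US=1 PS=0]
  L1: frame=0x1C idx=12 entry=0x1D007 [P=1 RW=1 US=1 PS=0]
  L2: frame=0x1D idx=19 entry=0x21005 [P=1 RW=0 US=1 PS=0]
  ✗ PROTECTION_VIOLATION  [3 reads]
#2 VA=0x241215AC1 (w,kernel):
  L0: frame=0x12 idx=9 entry=0x25007 [P=1 RW=1 US=1 PS=0]
  L1: frame=0x25 idx=9 entry=0x27007 [P=1 RW=1 US=1 PS=0]
  L2: frame=0x27 idx=21 entry=0x29007 [P=1 RW=1 US=1 PS=0]
  ⇒ phys 0x29AC1  [3 reads]
#3 VA=0x41A10BFB (r,user):
  L0: frame=0x12 idx=1 entry=0x2B007 [P=1 RW=1 US=1 PS=0]
  L1: frame=0x2B idx=13 entry=0x2C007 [P=1 RW=1 US=1 PS=0]
  L2: frame=0x2C idx=16 entry=0x2F007 [P=1 RW=1 US=1 PS=0]
  ⇒ phys 0x2FBFB  [3 reads]

Access #3 PA: 0x2FBFB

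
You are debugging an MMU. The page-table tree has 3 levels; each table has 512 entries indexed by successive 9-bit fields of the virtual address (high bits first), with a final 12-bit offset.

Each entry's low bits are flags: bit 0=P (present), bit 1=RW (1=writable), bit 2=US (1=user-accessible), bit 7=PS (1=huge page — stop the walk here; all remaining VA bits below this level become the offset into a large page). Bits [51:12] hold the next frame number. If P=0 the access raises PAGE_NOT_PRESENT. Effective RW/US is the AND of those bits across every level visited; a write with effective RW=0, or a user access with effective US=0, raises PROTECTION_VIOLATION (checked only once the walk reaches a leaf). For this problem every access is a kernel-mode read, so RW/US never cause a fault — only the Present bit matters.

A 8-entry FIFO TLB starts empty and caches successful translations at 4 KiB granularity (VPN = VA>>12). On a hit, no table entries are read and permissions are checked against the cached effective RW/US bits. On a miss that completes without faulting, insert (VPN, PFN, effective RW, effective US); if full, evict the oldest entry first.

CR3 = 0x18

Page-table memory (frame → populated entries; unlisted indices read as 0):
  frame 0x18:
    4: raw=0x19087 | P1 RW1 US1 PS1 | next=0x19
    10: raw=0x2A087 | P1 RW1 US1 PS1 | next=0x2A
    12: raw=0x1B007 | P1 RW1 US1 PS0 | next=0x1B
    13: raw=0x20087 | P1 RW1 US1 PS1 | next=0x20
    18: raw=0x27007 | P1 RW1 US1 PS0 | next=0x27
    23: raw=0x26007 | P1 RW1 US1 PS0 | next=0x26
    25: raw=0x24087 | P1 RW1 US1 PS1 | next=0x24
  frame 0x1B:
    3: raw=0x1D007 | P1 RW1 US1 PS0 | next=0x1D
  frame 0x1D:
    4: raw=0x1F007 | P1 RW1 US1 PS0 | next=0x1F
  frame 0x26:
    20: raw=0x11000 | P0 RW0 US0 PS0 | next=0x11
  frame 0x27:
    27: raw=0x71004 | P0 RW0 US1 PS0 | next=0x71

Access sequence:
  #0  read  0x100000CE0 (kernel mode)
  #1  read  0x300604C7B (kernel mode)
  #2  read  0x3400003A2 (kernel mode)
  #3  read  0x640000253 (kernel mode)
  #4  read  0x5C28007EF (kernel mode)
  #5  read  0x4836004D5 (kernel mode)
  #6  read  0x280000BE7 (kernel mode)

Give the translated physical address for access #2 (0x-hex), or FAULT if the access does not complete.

Per-access translation:
#0 VA=0x100000CE0 (r,kernel):
  L0: frame=0x18 idx=4 entry=0x19087 [P=1 RW=1 US=1 PS=1]
  → PA=0x19CE0 (huge @L0)  (1 entries read)
#1 VA=0x300604C7B (r,kernel):
  L0: frame=0x18 idx=12 entry=0x1B007 [P=1 RW=1 US=1 PS=0]
  L1: frame=0x1B idx=3 entry=0x1D007 [P=1 RW=1 US=1 PS=0]
  L2: frame=0x1D idx=4 entry=0x1F007 [P=1 RW=1 US=1 PS=0]
  → PA=0x1FC7B  (3 entries read)
#2 VA=0x3400003A2 (r,kernel):
  L0: frame=0x18 idx=13 entry=0x20087 [P=1 RW=1 US=1 PS=1]
  → PA=0x203A2 (huge @L0)  (1 entries read)
#3 VA=0x640000253 (r,kernel):
  L0: frame=0x18 idx=25 entry=0x24087 [P=1 RW=1 US=1 PS=1]
  → PA=0x24253 (huge @L0)  (1 entries read)
#4 VA=0x5C28007EF (r,kernel):
  L0: frame=0x18 idx=23 entry=0x26007 [P=1 RW=1 US=1 PS=0]
  L1: frame=0x26 idx=20 entry=0x11000 [P=0 RW=0 US=0 PS=0]
  ⇒ fault: PAGE_NOT_PRESENT  — 2 lookups
#5 VA=0x4836004D5 (r,kernel):
  L0: frame=0x18 idx=18 entry=0x27007 [P=1 RW=1 US=1 PS=0]
  L1: frame=0x27 idx=27 entry=0x71004 [P=0 RW=0 US=1 PS=0]
  ⇒ fault: PAGE_NOT_PRESENT  — 2 lookups
#6 VA=0x280000BE7 (r,kernel):
  L0: frame=0x18 idx=10 entry=0x2A087 [P=1 RW=1 US=1 PS=1]
  → PA=0x2ABE7 (huge @L0)  (1 entries read)

Access #2 PA: 0x203A2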